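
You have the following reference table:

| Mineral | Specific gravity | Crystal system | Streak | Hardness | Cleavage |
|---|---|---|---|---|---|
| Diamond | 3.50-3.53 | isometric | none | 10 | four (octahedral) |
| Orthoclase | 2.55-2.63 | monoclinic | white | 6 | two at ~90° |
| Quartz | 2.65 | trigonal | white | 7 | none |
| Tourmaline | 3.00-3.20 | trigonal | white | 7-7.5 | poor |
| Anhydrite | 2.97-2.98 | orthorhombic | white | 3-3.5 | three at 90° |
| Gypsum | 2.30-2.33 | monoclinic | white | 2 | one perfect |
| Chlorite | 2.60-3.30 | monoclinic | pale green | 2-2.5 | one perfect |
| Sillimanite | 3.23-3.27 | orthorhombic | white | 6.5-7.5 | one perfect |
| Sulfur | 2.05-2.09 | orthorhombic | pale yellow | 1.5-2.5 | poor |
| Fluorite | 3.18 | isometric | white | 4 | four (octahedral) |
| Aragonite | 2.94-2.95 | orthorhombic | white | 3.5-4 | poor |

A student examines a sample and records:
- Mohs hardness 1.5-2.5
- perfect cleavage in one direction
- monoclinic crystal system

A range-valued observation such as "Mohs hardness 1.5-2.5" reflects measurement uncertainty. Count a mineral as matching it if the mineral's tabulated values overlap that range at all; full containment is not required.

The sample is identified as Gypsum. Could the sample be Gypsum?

Mohs hardness 1.5-2.5 — is consistent with Gypsum (hardness 2).
Perfect cleavage in one direction — is consistent with Gypsum (cleavage one perfect).
Monoclinic crystal system — is consistent with Gypsum (monoclinic system).
Nothing contradicts Gypsum.

Yes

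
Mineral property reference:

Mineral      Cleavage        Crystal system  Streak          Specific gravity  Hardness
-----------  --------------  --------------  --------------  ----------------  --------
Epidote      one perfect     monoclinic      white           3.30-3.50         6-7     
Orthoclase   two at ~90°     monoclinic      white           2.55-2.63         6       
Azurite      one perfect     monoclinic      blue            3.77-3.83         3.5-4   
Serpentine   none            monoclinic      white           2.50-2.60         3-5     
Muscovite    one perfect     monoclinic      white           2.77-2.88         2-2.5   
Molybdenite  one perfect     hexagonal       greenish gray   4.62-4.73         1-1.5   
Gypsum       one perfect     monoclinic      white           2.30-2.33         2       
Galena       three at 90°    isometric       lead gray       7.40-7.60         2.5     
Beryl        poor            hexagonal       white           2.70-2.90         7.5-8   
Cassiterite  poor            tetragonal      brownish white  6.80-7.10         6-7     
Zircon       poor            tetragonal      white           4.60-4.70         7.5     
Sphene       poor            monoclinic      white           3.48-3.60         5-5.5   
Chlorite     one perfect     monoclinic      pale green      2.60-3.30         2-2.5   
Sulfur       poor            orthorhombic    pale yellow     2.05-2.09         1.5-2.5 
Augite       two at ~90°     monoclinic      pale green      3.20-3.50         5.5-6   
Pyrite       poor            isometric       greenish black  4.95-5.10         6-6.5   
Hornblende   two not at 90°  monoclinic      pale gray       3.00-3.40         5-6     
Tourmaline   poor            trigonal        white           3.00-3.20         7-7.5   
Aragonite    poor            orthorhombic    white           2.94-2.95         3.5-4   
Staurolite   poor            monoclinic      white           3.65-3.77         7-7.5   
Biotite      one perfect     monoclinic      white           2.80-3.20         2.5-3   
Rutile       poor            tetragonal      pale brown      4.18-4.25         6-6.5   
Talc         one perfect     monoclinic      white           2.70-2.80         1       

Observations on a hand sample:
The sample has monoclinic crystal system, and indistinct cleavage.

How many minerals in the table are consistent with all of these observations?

2

Monoclinic crystal system: only Epidote, Orthoclase, Azurite, Serpentine, Muscovite, Gypsum, Sphene, Chlorite, Augite, Hornblende, Staurolite, Biotite, Talc remain.
Indistinct cleavage: narrows the field to Sphene, Staurolite.
The minerals that satisfy all observations are Sphene, Staurolite.
That is 2 minerals.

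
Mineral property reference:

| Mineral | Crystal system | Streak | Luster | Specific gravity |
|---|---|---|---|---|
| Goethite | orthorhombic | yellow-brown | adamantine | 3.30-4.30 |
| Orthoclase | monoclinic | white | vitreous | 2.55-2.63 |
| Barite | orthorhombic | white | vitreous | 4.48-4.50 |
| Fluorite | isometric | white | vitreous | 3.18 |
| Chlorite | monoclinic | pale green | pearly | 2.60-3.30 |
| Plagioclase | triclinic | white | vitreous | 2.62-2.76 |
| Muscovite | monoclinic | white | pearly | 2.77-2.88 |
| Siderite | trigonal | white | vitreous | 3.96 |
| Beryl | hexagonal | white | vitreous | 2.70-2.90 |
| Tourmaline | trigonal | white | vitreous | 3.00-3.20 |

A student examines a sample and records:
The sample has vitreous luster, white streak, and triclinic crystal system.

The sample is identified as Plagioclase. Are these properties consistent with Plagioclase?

Consistent

Vitreous luster — agrees with Plagioclase (vitreous luster).
White streak — agrees with Plagioclase (white streak).
Triclinic crystal system — agrees with Plagioclase (triclinic system).
Nothing contradicts Plagioclase.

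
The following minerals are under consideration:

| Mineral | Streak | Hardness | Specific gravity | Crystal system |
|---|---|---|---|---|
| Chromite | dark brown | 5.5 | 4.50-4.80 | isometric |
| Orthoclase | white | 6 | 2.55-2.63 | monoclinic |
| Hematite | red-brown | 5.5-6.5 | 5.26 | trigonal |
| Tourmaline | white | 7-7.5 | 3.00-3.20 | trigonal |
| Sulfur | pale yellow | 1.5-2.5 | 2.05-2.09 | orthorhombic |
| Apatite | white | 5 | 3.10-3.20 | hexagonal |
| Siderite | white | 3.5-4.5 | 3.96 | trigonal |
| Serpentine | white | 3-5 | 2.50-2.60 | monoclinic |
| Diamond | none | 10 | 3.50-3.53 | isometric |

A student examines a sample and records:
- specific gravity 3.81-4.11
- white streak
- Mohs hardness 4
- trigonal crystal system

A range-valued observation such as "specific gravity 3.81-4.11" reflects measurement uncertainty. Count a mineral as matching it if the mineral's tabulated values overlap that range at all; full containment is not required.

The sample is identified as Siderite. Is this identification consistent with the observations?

Yes

Specific gravity 3.81-4.11 — is consistent with Siderite (SG 3.96).
White streak — is consistent with Siderite (white streak).
Mohs hardness 4 — is consistent with Siderite (hardness 3.5-4.5).
Trigonal crystal system — is consistent with Siderite (trigonal system).
All observations are consistent with the tabulated values for Siderite.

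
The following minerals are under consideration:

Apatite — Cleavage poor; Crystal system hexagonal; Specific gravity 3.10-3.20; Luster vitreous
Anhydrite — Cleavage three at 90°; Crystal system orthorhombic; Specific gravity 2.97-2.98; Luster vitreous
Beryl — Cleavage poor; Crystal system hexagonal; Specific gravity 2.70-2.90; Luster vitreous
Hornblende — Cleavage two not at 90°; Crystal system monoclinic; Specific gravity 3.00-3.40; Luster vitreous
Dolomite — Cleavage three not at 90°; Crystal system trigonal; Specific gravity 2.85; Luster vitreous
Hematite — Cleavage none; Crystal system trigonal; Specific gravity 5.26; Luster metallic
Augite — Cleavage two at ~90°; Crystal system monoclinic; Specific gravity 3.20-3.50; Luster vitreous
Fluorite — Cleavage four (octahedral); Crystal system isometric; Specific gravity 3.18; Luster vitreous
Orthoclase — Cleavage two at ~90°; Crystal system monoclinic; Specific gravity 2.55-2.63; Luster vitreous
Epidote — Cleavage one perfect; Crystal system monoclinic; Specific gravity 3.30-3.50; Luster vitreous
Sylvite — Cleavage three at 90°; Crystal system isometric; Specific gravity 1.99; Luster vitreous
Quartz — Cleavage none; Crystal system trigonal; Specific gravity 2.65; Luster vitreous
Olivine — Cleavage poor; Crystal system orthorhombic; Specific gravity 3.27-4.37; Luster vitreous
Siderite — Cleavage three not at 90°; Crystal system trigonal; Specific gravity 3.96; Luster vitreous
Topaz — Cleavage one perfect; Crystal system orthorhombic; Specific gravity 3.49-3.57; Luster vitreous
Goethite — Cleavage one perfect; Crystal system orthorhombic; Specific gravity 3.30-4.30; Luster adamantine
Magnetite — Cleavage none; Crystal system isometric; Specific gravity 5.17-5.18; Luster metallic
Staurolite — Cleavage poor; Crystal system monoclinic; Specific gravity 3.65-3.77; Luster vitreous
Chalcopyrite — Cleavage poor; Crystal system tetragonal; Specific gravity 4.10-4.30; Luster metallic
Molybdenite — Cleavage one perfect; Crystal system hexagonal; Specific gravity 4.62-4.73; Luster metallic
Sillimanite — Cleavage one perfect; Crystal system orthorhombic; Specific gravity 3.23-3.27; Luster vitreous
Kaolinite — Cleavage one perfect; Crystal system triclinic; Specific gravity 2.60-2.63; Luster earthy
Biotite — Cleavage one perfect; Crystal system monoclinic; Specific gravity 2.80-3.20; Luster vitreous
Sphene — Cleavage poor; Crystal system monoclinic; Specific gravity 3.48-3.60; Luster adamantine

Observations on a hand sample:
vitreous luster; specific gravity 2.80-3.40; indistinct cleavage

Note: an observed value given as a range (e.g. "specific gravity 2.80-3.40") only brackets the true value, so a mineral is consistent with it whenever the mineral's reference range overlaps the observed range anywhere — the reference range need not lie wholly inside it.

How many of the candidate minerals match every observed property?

Vitreous luster — leaves Apatite, Anhydrite, Beryl, Hornblende, Dolomite, Augite, Fluorite, Orthoclase, Epidote, Sylvite, Quartz, Olivine, Siderite, Topaz, Staurolite, Sillimanite, Biotite.
Specific gravity 2.80-3.40 excludes Orthoclase, Sylvite, Quartz, Siderite, Topaz, Staurolite.
Indistinct cleavage — Apatite, Beryl, Olivine remain.
Remaining candidates: Apatite, Beryl, Olivine.
That is 3 minerals.

3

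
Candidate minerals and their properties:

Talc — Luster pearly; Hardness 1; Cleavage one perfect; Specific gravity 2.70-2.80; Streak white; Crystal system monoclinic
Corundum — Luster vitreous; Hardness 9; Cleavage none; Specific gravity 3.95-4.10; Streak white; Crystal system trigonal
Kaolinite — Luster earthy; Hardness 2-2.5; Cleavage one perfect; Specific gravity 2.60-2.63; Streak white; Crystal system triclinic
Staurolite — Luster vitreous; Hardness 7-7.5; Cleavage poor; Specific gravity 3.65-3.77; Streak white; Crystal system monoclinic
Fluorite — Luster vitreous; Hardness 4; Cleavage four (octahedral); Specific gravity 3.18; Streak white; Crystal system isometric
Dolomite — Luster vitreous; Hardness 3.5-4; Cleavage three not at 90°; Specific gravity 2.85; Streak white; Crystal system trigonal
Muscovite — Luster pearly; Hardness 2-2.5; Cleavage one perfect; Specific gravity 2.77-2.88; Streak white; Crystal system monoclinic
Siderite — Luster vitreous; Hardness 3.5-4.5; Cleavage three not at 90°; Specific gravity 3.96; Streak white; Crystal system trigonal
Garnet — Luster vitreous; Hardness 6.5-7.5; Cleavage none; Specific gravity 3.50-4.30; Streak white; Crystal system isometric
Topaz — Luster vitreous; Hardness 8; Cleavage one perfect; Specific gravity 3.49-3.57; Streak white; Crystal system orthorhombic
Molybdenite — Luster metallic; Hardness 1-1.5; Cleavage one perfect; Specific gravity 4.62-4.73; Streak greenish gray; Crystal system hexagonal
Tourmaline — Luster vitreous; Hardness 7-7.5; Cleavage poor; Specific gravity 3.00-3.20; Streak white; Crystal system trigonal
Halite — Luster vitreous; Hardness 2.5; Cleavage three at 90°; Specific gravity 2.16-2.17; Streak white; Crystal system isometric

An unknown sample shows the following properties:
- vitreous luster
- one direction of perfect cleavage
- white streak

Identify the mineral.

Vitreous luster excludes Talc, Kaolinite, Muscovite, Molybdenite.
One direction of perfect cleavage: leaves Topaz.
White streak: consistent with all remaining minerals.
Only Topaz satisfies all observations.

Topaz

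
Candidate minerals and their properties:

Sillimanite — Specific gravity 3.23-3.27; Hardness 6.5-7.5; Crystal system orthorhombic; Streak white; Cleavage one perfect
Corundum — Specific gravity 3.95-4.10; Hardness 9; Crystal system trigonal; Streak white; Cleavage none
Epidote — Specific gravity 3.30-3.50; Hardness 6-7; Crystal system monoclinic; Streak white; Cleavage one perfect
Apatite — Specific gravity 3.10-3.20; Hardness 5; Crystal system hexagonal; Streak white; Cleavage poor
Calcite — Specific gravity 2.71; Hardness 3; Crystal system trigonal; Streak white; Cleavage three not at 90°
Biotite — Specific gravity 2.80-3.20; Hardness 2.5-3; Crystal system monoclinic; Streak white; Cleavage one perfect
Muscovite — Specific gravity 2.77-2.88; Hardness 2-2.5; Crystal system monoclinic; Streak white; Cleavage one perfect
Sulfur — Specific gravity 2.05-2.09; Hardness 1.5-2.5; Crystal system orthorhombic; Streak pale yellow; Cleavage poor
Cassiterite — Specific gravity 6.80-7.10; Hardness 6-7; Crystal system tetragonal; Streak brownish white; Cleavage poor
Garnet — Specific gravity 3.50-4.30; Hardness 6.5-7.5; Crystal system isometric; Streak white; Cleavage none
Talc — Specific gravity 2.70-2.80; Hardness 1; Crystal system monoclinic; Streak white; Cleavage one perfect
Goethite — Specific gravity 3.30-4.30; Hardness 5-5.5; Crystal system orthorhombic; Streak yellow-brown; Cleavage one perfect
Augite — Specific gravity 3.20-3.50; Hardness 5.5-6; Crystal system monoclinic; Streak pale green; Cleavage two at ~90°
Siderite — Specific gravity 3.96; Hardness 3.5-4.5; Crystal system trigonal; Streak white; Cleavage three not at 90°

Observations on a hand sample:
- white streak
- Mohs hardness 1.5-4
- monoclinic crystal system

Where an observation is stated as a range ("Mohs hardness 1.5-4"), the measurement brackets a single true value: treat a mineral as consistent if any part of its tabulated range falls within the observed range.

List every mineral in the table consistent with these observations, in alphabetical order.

White streak rules out Sulfur, Cassiterite, Goethite, Augite.
Mohs hardness 1.5-4 — leaves Calcite, Biotite, Muscovite, Siderite.
Monoclinic crystal system eliminates Calcite, Siderite.
Remaining candidates: Biotite, Muscovite.

Biotite, Muscovite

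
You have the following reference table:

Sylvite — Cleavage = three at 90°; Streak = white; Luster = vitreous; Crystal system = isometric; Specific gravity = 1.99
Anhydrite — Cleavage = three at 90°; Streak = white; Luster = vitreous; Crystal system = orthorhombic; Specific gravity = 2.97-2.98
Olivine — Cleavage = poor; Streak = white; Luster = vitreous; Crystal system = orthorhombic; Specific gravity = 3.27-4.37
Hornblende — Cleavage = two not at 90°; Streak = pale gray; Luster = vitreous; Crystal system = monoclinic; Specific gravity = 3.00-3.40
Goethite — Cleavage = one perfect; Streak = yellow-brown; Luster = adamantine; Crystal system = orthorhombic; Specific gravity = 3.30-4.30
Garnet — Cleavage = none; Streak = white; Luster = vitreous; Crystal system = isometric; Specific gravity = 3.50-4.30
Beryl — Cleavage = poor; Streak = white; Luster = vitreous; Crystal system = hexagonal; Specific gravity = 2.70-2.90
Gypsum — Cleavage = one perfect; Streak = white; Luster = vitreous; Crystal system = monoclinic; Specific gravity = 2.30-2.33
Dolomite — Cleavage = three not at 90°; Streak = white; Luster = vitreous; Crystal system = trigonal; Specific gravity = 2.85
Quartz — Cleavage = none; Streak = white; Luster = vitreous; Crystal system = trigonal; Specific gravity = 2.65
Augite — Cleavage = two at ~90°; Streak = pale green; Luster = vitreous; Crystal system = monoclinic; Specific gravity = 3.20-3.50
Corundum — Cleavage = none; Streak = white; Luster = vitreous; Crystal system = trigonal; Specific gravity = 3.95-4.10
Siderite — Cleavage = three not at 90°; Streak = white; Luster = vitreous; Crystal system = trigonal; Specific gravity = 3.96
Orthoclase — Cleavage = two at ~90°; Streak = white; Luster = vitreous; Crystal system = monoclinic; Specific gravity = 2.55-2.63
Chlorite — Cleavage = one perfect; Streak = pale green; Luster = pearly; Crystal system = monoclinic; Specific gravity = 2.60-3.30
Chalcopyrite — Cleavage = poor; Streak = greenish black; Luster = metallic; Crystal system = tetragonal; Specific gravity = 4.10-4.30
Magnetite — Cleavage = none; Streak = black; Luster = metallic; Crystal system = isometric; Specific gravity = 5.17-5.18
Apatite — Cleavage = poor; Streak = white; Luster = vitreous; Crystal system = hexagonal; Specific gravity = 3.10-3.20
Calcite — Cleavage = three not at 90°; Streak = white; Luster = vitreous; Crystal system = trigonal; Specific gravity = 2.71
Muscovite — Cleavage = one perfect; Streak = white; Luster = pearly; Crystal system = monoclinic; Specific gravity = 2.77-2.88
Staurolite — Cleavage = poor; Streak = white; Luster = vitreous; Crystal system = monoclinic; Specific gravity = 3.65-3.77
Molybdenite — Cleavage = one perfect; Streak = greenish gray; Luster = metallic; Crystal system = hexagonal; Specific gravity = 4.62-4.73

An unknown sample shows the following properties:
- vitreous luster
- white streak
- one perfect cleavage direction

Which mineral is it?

Gypsum

Vitreous luster excludes Goethite, Chlorite, Chalcopyrite, Magnetite, Muscovite, Molybdenite.
White streak is inconsistent with Hornblende, Augite.
One perfect cleavage direction — Gypsum remains.
Only Gypsum satisfies all observations.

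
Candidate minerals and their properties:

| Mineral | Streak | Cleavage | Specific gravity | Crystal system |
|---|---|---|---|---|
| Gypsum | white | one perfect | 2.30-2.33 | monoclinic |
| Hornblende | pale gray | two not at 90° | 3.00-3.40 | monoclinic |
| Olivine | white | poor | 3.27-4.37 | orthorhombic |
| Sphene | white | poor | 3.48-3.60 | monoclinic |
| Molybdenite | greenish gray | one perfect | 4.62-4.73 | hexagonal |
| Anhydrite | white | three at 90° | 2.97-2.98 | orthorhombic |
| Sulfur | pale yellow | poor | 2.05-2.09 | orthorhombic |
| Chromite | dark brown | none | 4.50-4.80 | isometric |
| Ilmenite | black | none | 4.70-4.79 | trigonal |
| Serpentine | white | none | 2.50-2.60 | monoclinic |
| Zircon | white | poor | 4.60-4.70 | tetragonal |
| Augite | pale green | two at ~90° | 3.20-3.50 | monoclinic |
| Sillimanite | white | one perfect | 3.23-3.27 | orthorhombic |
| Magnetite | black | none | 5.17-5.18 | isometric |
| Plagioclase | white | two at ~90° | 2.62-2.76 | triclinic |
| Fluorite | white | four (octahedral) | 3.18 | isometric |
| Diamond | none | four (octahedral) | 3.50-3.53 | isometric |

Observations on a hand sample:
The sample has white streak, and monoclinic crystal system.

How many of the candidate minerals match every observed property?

3

White streak: only Gypsum, Olivine, Sphene, Anhydrite, Serpentine, Zircon, Sillimanite, Plagioclase, Fluorite remain.
Monoclinic crystal system: narrows the field to Gypsum, Sphene, Serpentine.
Consistent with every observation: Gypsum, Serpentine, Sphene.
That is 3 minerals.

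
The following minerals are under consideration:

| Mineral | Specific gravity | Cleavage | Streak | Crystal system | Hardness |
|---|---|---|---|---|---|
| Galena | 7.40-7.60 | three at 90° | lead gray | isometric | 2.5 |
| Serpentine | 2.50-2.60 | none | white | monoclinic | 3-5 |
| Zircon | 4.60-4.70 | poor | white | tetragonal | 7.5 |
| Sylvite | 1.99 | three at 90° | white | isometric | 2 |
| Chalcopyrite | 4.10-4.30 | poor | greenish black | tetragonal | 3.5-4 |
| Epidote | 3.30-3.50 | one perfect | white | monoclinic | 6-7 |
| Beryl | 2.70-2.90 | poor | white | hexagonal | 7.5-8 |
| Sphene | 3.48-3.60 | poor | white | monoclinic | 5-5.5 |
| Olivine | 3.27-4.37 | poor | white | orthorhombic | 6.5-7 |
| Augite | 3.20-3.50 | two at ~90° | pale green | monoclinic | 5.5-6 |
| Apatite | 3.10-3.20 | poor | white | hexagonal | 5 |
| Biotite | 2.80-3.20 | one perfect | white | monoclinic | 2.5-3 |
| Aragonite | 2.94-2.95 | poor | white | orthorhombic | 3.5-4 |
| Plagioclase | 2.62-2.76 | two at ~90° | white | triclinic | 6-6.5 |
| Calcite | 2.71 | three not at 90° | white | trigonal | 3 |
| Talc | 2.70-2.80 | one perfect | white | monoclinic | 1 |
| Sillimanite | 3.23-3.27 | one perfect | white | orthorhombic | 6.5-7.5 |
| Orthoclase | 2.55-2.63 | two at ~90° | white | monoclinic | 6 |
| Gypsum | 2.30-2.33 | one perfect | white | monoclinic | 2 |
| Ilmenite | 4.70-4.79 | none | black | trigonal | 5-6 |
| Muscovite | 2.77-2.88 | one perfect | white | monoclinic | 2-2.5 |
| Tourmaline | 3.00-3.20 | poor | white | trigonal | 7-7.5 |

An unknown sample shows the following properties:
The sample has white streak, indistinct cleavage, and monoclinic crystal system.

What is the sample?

Sphene

White streak eliminates Galena, Chalcopyrite, Augite, Ilmenite.
Indistinct cleavage — Zircon, Beryl, Sphene, Olivine, Apatite, Aragonite, Tourmaline remain.
Monoclinic crystal system — leaves Sphene.
Only Sphene satisfies all observations.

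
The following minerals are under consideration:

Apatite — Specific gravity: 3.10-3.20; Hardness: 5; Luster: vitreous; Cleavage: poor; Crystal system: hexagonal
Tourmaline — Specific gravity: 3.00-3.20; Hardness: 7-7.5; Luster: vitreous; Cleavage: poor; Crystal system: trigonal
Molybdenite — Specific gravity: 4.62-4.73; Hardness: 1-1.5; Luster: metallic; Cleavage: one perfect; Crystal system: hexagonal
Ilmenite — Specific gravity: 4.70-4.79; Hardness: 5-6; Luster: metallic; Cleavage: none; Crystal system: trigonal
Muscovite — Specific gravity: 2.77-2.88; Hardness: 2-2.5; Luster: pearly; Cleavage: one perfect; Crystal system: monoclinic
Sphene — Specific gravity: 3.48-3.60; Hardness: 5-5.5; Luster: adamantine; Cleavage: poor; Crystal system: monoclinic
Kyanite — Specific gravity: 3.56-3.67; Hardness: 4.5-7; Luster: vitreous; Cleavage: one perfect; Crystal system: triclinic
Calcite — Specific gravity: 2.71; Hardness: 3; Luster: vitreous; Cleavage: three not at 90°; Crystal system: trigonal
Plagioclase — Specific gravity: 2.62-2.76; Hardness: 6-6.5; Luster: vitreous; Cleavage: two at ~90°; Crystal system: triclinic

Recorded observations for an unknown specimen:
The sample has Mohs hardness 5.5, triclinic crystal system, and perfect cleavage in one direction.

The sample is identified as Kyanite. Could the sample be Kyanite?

Mohs hardness 5.5 — agrees with Kyanite (hardness 4.5-7).
Triclinic crystal system — agrees with Kyanite (triclinic system).
Perfect cleavage in one direction — agrees with Kyanite (cleavage one perfect).
Nothing contradicts Kyanite.

Yes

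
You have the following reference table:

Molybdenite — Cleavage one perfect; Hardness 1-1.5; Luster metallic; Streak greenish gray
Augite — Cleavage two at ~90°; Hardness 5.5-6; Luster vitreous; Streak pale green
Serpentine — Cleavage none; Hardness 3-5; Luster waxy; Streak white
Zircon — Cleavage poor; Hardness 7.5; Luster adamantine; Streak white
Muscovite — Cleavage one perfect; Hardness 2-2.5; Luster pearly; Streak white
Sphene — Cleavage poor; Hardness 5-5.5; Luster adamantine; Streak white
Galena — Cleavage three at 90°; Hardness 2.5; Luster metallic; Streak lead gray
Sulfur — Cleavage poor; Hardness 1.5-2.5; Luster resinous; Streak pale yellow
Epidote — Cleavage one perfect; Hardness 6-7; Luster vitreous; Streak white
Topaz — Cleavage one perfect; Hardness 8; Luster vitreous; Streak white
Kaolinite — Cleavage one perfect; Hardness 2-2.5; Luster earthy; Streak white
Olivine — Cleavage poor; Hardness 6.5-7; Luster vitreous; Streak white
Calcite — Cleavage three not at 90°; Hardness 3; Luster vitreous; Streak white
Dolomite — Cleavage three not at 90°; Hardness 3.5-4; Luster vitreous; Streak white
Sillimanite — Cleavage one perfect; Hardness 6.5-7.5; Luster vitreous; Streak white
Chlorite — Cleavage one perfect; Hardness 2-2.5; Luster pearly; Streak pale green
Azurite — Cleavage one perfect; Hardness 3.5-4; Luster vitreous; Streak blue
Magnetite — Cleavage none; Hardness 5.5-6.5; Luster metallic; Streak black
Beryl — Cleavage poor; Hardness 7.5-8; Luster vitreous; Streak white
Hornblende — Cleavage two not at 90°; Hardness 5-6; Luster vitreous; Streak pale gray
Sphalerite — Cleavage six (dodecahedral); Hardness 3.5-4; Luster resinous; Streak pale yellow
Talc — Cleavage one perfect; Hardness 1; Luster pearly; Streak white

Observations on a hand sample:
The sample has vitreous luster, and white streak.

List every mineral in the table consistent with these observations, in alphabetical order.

Beryl, Calcite, Dolomite, Epidote, Olivine, Sillimanite, Topaz

Vitreous luster: narrows the field to Augite, Epidote, Topaz, Olivine, Calcite, Dolomite, Sillimanite, Azurite, Beryl, Hornblende.
White streak rules out Augite, Azurite, Hornblende.
Consistent with every observation: Beryl, Calcite, Dolomite, Epidote, Olivine, Sillimanite, Topaz.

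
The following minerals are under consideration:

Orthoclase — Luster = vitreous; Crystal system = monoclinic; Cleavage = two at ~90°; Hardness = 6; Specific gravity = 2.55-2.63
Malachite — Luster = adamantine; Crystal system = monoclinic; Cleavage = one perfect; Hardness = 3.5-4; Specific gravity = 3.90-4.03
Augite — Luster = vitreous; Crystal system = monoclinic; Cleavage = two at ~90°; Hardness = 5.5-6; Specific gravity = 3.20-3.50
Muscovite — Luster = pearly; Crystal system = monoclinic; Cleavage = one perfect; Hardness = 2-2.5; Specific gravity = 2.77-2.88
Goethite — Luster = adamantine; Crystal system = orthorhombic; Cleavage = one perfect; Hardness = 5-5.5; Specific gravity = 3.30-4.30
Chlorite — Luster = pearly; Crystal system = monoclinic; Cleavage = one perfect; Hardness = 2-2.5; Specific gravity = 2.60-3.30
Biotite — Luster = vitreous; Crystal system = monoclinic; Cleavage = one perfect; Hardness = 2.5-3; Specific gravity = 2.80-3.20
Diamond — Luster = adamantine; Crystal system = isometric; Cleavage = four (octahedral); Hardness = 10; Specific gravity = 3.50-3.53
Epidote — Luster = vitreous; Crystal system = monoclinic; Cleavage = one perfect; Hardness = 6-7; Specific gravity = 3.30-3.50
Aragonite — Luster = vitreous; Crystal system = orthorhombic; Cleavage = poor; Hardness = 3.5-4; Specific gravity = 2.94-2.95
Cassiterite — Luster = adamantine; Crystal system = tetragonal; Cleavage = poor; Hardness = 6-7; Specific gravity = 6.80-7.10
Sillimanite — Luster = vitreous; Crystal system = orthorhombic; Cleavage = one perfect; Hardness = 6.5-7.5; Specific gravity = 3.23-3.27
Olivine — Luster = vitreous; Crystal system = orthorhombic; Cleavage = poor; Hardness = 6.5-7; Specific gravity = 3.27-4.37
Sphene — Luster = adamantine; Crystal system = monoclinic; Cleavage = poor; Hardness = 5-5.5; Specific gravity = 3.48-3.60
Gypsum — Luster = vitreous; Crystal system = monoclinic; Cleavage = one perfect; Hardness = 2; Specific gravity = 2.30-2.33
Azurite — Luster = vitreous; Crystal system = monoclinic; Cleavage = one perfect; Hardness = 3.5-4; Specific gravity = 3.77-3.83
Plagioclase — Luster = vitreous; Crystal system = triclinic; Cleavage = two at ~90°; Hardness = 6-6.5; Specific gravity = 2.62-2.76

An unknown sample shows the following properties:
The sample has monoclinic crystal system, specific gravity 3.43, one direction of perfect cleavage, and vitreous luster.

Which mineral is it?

Monoclinic crystal system: narrows the field to Orthoclase, Malachite, Augite, Muscovite, Chlorite, Biotite, Epidote, Sphene, Gypsum, Azurite.
Specific gravity 3.43: only Augite, Epidote remain.
One direction of perfect cleavage rules out Augite.
Vitreous luster: no further eliminations.
The only mineral consistent with every observation is Epidote.

Epidote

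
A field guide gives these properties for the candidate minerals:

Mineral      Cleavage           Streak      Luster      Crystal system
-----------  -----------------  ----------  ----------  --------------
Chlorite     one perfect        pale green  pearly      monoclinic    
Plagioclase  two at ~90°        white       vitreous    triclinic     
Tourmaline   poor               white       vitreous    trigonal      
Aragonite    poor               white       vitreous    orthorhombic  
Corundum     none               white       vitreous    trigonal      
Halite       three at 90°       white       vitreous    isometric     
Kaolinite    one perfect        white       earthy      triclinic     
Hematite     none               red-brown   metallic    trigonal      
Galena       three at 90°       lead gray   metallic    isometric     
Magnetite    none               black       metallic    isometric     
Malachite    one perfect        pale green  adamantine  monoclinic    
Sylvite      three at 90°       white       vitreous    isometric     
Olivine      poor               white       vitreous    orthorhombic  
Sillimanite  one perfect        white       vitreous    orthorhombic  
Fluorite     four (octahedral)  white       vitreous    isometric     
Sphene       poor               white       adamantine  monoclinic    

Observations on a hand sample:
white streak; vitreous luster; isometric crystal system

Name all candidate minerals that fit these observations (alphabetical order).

White streak eliminates Chlorite, Hematite, Galena, Magnetite, Malachite.
Vitreous luster excludes Kaolinite, Sphene.
Isometric crystal system — only Halite, Sylvite, Fluorite remain.
The minerals that satisfy all observations are Fluorite, Halite, Sylvite.

Fluorite, Halite, Sylvite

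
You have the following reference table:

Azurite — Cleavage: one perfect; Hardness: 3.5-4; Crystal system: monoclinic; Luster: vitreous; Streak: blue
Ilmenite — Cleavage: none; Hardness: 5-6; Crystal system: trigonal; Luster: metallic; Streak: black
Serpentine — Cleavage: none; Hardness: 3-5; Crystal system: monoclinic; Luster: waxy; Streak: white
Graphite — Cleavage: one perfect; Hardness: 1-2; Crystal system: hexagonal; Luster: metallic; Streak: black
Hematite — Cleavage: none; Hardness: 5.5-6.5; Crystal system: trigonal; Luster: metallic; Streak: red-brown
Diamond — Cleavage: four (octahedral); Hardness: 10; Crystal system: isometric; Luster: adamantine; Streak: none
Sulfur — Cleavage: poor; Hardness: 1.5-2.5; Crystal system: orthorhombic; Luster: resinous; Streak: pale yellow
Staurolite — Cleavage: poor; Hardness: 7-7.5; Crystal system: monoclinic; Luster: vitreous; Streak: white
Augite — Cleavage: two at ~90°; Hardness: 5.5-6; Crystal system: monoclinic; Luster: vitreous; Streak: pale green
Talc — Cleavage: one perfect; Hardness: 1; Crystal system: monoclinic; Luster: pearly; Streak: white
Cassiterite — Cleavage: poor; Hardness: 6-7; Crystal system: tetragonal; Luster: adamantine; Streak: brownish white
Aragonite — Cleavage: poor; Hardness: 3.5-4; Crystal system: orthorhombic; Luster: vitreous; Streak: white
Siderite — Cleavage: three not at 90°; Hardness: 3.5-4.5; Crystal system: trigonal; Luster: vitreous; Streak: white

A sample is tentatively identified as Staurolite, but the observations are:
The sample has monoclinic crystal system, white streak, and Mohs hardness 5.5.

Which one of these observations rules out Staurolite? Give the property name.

Monoclinic crystal system: Staurolite has monoclinic system — within range.
White streak: Staurolite has white streak — within range.
Mohs hardness 5.5: Staurolite has hardness 7-7.5 — outside the reference range.
Only the hardness is inconsistent.

hardness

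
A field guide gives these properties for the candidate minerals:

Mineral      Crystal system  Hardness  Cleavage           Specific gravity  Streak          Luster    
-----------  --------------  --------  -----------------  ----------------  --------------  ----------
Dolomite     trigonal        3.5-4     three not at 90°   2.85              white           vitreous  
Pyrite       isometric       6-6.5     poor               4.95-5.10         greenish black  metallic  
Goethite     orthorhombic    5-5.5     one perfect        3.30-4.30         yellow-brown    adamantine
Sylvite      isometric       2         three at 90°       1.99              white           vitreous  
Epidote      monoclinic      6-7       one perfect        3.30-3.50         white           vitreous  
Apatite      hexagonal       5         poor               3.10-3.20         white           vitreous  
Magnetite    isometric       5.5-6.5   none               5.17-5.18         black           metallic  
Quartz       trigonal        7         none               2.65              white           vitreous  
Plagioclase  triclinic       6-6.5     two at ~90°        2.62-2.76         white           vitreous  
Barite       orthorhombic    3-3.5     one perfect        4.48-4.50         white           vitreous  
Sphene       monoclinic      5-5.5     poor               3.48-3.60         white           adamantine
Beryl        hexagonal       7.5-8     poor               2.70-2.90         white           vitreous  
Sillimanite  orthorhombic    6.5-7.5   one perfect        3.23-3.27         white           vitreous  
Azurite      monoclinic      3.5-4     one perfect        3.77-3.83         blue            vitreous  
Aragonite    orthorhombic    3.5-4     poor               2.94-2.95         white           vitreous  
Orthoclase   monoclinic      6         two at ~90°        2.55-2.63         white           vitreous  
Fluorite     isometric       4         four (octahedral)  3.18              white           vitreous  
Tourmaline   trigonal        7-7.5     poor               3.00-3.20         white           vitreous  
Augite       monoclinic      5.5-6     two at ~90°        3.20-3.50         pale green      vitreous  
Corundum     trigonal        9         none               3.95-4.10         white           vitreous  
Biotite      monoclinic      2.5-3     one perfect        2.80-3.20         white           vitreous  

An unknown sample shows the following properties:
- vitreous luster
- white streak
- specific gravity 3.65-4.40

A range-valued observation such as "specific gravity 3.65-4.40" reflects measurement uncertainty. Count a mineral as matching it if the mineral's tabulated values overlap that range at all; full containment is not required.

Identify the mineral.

Corundum

Vitreous luster rules out Pyrite, Goethite, Magnetite, Sphene.
White streak is inconsistent with Azurite, Augite.
Specific gravity 3.65-4.40: Corundum remains.
Corundum is the sole remaining match.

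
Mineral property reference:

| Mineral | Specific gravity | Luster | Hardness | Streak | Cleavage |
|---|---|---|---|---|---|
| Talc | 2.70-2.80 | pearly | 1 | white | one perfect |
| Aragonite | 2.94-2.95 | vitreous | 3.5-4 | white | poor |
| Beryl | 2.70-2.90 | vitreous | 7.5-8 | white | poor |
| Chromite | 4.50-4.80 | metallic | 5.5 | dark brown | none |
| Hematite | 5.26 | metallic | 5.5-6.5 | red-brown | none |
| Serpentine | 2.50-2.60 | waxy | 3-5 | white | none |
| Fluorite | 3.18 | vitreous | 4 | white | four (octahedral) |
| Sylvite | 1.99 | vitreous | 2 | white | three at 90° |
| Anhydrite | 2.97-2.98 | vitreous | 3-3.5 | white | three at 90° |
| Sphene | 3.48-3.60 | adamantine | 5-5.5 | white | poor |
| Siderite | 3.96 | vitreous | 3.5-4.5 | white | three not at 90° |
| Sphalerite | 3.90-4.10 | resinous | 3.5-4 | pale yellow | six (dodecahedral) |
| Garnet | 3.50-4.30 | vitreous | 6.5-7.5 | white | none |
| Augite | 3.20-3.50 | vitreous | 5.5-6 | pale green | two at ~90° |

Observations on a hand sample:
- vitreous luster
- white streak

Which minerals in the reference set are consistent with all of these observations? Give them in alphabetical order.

Anhydrite, Aragonite, Beryl, Fluorite, Garnet, Siderite, Sylvite

Vitreous luster rules out Talc, Chromite, Hematite, Serpentine, Sphene, Sphalerite.
White streak eliminates Augite.
Consistent with every observation: Anhydrite, Aragonite, Beryl, Fluorite, Garnet, Siderite, Sylvite.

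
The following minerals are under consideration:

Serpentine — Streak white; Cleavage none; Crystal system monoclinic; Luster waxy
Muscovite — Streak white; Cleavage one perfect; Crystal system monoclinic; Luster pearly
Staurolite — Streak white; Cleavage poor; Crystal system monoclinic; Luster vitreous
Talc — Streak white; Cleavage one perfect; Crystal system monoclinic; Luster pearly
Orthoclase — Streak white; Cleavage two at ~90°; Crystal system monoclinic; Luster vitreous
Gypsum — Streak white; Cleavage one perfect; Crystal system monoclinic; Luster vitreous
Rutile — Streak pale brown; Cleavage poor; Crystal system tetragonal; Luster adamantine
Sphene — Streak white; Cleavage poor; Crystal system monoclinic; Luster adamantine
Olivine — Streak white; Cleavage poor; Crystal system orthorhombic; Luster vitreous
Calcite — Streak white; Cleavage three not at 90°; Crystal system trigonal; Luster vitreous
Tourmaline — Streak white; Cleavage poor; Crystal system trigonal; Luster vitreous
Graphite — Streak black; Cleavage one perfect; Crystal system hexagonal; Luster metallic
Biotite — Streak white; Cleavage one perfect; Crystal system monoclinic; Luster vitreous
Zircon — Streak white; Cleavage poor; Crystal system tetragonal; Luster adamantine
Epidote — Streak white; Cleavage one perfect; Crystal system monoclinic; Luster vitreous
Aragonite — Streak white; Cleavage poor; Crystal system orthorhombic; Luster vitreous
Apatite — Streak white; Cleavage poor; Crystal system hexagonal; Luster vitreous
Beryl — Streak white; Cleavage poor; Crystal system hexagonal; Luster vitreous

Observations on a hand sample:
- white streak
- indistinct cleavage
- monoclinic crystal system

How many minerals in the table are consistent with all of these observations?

2

White streak excludes Rutile, Graphite.
Indistinct cleavage — narrows the field to Staurolite, Sphene, Olivine, Tourmaline, Zircon, Aragonite, Apatite, Beryl.
Monoclinic crystal system — Staurolite, Sphene remain.
Remaining candidates: Sphene, Staurolite.
That is 2 minerals.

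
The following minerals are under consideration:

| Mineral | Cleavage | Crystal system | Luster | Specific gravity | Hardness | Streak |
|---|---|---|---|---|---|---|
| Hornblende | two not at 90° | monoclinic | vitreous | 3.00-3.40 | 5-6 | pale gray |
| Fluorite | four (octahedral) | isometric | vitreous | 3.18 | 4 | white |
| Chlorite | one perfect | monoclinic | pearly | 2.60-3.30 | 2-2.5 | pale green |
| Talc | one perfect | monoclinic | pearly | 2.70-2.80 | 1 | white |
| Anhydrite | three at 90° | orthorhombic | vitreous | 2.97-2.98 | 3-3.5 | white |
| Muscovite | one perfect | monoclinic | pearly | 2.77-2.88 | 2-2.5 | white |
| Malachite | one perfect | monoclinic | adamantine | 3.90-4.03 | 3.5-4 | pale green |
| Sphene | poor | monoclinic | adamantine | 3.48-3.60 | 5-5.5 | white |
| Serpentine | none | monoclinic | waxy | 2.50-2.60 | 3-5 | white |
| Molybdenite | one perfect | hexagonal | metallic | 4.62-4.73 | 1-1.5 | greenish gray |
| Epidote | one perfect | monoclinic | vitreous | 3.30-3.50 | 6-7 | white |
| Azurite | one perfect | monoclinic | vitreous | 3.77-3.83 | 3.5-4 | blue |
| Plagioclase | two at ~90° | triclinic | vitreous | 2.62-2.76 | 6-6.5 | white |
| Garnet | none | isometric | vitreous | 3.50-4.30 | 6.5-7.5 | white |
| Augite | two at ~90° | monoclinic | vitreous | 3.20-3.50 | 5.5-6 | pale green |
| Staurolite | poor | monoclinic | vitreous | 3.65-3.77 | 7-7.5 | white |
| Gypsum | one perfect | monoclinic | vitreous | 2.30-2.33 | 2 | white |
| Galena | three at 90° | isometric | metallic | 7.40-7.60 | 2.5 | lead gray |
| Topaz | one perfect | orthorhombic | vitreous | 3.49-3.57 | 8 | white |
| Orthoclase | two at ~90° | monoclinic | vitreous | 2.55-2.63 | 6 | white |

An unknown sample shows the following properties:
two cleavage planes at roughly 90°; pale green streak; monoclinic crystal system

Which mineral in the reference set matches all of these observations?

Augite

Two cleavage planes at roughly 90° — narrows the field to Plagioclase, Augite, Orthoclase.
Pale green streak — narrows the field to Augite.
Monoclinic crystal system — all remaining candidates fit.
Only Augite satisfies all observations.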